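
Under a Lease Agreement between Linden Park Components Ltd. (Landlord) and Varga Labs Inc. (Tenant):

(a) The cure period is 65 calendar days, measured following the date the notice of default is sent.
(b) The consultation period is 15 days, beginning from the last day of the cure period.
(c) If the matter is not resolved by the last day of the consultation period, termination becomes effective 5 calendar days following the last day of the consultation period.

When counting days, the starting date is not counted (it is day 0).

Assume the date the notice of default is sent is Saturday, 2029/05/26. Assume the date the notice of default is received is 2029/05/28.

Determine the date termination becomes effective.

2029/08/19

Adding 65 calendar days to 2029/05/26 gives 2029/07/30, which is the last day of the cure period.
The last day of the consultation period: 2029/07/30 + 15 days = 2029/08/14.
Adding 5 calendar days to 2029/08/14 gives 2029/08/19, which is the date termination becomes effective.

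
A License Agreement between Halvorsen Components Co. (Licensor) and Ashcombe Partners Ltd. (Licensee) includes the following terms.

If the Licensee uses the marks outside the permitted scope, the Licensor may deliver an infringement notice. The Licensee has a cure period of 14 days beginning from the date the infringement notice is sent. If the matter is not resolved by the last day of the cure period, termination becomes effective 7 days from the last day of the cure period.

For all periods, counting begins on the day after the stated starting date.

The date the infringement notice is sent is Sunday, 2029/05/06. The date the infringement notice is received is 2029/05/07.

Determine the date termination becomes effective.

The last day of the cure period: 2029/05/06 + 14 days = 2029/05/20.
The date termination becomes effective: 7 calendar days after 2029/05/20 is 2029/05/27.

2029/05/27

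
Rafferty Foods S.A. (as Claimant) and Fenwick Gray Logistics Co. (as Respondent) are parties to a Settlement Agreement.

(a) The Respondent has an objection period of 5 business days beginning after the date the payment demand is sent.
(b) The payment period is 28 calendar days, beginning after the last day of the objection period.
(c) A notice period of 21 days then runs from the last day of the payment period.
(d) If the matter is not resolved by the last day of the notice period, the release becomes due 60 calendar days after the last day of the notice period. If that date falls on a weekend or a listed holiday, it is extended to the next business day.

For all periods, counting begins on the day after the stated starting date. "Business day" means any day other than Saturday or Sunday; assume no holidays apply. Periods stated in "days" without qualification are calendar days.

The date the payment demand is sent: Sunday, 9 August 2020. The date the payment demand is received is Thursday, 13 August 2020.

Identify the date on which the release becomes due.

1 December 2020

From Sunday, 9 August 2020, 5 business days (Aug 10, Aug 11, Aug 12, Aug 13, Aug 14, skipping weekends) brings us to Friday, 14 August 2020, which is the last day of the objection period.
The last day of the payment period: 14 August 2020 + 28 days = 11 September 2020.
The last day of the notice period: 11 September 2020 + 21 days = 2 October 2020.
Adding 60 calendar days to 2 October 2020 gives 1 December 2020, which is the date on which the release becomes due. 1 December 2020 is a Tuesday, so no roll-forward applies.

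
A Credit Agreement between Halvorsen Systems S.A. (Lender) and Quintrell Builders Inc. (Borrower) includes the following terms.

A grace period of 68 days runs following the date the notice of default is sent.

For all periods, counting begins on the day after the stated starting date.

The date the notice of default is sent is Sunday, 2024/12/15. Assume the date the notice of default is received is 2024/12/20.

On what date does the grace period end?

2025/02/21

Adding 68 calendar days to 2024/12/15 gives 2025/02/21, which is the last day of the grace period.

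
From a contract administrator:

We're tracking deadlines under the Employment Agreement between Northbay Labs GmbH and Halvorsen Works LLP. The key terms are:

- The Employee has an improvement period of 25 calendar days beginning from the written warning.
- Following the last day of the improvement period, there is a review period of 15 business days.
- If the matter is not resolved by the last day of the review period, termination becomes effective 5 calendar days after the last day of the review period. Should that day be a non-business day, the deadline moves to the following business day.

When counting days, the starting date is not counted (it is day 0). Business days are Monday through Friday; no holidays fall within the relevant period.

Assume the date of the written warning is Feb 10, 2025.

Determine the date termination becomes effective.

Apr 2, 2025

Adding 25 calendar days to Feb 10, 2025 gives Mar 7, 2025, which is the last day of the improvement period.
The last day of the review period: 15 business days after Friday, Mar 7, 2025, skipping weekends — Mar 10, Mar 11, Mar 12, Mar 13, …, Mar 26, Mar 27, Mar 28 — lands on Friday, Mar 28, 2025.
The date termination becomes effective: 5 calendar days after Mar 28, 2025 is Apr 2, 2025. Apr 2, 2025 is a Wednesday, so no roll-forward applies.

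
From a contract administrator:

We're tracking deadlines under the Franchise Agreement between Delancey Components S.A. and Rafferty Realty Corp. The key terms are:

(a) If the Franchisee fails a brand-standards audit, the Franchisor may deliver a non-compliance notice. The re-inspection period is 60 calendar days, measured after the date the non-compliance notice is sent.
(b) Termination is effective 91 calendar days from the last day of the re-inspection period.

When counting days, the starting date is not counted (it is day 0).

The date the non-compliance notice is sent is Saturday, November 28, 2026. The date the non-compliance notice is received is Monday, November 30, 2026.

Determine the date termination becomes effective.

April 28, 2027

The last day of the re-inspection period: November 28, 2026 + 60 days = January 27, 2027.
The date termination becomes effective: January 27, 2027 + 91 days = April 28, 2027.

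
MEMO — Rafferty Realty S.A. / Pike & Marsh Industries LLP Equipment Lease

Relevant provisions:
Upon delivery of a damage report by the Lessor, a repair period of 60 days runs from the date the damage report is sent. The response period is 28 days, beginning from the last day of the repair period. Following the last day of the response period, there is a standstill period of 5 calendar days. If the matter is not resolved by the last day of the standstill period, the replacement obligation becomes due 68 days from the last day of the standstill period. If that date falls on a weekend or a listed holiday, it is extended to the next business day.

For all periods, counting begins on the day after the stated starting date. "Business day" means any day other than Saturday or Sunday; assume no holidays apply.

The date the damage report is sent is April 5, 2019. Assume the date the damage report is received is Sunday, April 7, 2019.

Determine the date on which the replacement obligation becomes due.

Adding 60 calendar days to April 5, 2019 gives June 4, 2019, which is the last day of the repair period.
The last day of the response period: June 4, 2019 + 28 days = July 2, 2019.
The last day of the standstill period: July 2, 2019 + 5 days = July 7, 2019.
The date on which the replacement obligation becomes due: 68 calendar days after July 7, 2019 is September 13, 2019. September 13, 2019 is a Friday, so no roll-forward applies.

September 13, 2019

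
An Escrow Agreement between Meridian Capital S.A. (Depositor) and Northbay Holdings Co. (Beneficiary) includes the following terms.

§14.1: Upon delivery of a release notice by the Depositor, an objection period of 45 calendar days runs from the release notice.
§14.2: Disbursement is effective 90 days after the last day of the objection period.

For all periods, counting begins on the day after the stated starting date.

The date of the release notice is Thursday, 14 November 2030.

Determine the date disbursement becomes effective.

Adding 45 calendar days to 14 November 2030 gives 29 December 2030, which is the last day of the objection period.
Adding 90 calendar days to 29 December 2030 gives 29 March 2031, which is the date disbursement becomes effective.

29 March 2031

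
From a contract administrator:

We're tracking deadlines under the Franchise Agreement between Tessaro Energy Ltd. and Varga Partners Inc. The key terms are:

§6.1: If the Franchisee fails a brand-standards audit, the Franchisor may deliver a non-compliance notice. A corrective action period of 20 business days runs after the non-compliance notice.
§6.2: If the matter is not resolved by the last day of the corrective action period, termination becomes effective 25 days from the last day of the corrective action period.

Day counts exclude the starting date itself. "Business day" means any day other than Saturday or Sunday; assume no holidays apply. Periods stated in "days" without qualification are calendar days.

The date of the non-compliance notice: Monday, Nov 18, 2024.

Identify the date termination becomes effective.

Jan 10, 2025

From Monday, Nov 18, 2024, 20 business days (Nov 19, Nov 20, Nov 21, Nov 22, …, Dec 12, Dec 13, Dec 16, skipping weekends) brings us to Monday, Dec 16, 2024, which is the last day of the corrective action period.
The date termination becomes effective: Dec 16, 2024 + 25 days = Jan 10, 2025.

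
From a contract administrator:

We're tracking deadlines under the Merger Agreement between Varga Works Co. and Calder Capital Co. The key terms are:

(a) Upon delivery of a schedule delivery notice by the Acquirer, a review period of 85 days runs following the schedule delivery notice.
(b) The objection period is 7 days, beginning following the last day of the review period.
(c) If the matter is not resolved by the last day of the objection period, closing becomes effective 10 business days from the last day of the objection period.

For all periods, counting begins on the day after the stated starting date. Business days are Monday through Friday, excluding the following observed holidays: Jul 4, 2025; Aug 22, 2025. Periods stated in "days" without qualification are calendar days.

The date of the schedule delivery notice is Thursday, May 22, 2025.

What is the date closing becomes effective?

The last day of the review period: 85 calendar days after May 22, 2025 is Aug 15, 2025.
The last day of the objection period: 7 calendar days after Aug 15, 2025 is Aug 22, 2025.
The date closing becomes effective: counting 10 business days from Friday, Aug 22, 2025 (Aug 25, Aug 26, Aug 27, Aug 28, Aug 29, Sep 1, Sep 2, Sep 3, Sep 4, Sep 5, skipping weekends) reaches Friday, Sep 5, 2025.

Sep 5, 2025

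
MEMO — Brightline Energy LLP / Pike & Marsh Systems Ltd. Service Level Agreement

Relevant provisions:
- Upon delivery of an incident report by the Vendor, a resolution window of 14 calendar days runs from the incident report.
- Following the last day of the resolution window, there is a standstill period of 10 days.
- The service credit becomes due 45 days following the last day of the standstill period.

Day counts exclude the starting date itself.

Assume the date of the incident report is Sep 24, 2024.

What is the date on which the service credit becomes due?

Adding 14 calendar days to Sep 24, 2024 gives Oct 8, 2024, which is the last day of the resolution window.
Adding 10 calendar days to Oct 8, 2024 gives Oct 18, 2024, which is the last day of the standstill period.
The date on which the service credit becomes due: 45 calendar days after Oct 18, 2024 is Dec 2, 2024.

Dec 2, 2024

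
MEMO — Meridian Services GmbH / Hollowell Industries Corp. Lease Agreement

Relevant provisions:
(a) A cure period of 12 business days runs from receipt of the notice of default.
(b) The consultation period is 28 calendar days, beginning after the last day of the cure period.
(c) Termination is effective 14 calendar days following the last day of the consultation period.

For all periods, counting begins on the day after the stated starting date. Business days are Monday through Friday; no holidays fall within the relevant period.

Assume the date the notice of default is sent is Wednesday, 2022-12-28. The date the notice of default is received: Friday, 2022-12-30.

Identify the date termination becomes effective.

2023-02-28

The last day of the cure period: 12 business days after Friday, 2022-12-30, skipping weekends — Jan 2, Jan 3, Jan 4, Jan 5, …, Jan 13, Jan 16, Jan 17 — lands on Tuesday, 2023-01-17.
Adding 28 calendar days to 2023-01-17 gives 2023-02-14, which is the last day of the consultation period.
The date termination becomes effective: 14 calendar days after 2023-02-14 is 2023-02-28.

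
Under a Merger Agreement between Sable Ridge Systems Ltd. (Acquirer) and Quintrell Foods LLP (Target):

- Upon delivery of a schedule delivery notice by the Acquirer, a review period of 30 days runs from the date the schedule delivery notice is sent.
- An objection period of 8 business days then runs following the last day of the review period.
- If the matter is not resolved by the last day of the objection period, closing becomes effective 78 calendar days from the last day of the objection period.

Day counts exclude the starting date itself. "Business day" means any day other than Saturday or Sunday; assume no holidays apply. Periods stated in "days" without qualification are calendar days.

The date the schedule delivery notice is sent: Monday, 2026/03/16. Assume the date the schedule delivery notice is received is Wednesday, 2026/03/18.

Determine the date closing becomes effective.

The last day of the review period: 30 calendar days after 2026/03/16 is 2026/04/15.
The last day of the objection period: counting 8 business days from Wednesday, 2026/04/15 (Apr 16, Apr 17, Apr 20, Apr 21, Apr 22, Apr 23, Apr 24, Apr 27, skipping weekends) reaches Monday, 2026/04/27.
Adding 78 calendar days to 2026/04/27 gives 2026/07/14, which is the date closing becomes effective.

2026/07/14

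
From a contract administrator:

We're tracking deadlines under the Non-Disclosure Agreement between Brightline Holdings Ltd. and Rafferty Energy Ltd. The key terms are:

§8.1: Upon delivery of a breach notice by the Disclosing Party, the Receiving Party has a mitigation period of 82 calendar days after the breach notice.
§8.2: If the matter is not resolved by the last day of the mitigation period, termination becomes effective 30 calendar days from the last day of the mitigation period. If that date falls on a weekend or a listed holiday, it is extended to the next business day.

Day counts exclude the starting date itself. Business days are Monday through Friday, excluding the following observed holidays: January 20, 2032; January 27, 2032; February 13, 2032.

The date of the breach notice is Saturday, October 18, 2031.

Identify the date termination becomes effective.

Adding 82 calendar days to October 18, 2031 gives January 8, 2032, which is the last day of the mitigation period.
Adding 30 calendar days to January 8, 2032 gives February 7, 2032, which is the date termination becomes effective. That falls on a Saturday, so it rolls to the next business day, Monday, February 9, 2032.

February 9, 2032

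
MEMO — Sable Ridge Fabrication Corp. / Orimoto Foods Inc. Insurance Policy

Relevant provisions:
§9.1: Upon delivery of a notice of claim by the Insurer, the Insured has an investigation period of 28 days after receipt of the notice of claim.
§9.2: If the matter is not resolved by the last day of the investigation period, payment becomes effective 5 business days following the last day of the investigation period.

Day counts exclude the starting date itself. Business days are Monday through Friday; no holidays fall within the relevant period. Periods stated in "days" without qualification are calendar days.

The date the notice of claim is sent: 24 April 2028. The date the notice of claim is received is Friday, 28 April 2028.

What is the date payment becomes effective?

2 June 2028

Adding 28 calendar days to 28 April 2028 gives 26 May 2028, which is the last day of the investigation period.
The date payment becomes effective: counting 5 business days from Friday, 26 May 2028 (May 29, May 30, May 31, Jun 1, Jun 2, skipping weekends) reaches Friday, 2 June 2028.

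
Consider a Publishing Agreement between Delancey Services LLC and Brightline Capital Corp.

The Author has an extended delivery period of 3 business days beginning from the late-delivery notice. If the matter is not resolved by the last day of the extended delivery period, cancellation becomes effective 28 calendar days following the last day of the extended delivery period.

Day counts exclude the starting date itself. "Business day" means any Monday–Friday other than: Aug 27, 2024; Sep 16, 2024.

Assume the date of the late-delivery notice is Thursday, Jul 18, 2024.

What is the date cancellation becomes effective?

The last day of the extended delivery period: 3 business days after Thursday, Jul 18, 2024, skipping weekends — Jul 19, Jul 22, Jul 23 — lands on Tuesday, Jul 23, 2024.
Adding 28 calendar days to Jul 23, 2024 gives Aug 20, 2024, which is the date cancellation becomes effective.

Aug 20, 2024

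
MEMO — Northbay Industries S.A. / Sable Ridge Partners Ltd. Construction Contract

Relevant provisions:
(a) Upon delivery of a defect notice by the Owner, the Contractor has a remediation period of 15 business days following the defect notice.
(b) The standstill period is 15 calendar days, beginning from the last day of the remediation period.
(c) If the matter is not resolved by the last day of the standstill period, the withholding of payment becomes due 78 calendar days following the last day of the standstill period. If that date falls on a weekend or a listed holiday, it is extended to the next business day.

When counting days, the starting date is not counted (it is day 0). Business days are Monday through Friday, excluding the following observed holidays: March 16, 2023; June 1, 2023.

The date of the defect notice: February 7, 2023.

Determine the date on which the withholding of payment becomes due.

The last day of the remediation period: counting 15 business days from Tuesday, February 7, 2023 (Feb 8, Feb 9, Feb 10, Feb 13, …, Feb 24, Feb 27, Feb 28, skipping weekends) reaches Tuesday, February 28, 2023.
The last day of the standstill period: February 28, 2023 + 15 days = March 15, 2023.
The date on which the withholding of payment becomes due: March 15, 2023 + 78 days = June 1, 2023. That falls on Thursday, a listed holiday, so it rolls to the next business day, Friday, June 2, 2023.

June 2, 2023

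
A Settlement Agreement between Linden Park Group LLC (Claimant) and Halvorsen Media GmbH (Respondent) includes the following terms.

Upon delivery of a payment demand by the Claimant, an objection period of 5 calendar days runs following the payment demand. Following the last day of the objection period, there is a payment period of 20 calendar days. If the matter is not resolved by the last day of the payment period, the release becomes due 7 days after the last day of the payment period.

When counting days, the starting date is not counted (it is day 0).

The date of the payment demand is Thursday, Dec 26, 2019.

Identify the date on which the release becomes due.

Jan 27, 2020

The last day of the objection period: 5 calendar days after Dec 26, 2019 is Dec 31, 2019.
Adding 20 calendar days to Dec 31, 2019 gives Jan 20, 2020, which is the last day of the payment period.
The date on which the release becomes due: 7 calendar days after Jan 20, 2020 is Jan 27, 2020.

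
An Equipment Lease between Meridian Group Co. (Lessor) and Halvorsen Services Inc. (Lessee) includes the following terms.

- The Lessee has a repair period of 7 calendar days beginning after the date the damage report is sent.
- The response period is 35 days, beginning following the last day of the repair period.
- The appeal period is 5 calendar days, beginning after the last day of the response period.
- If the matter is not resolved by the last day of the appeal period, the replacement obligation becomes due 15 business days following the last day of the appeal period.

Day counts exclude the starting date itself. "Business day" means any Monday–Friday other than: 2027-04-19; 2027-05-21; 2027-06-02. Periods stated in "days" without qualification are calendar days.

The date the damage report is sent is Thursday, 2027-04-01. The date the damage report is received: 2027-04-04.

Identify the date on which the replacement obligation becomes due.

The last day of the repair period: 2027-04-01 + 7 days = 2027-04-08.
The last day of the response period: 2027-04-08 + 35 days = 2027-05-13.
The last day of the appeal period: 2027-05-13 + 5 days = 2027-05-18.
From Tuesday, 2027-05-18, 15 business days (May 19, May 20, May 24, May 25, …, Jun 8, Jun 9, Jun 10, skipping weekends and the listed holidays on May 21, Jun 2) brings us to Thursday, 2027-06-10, which is the date on which the replacement obligation becomes due.

2027-06-10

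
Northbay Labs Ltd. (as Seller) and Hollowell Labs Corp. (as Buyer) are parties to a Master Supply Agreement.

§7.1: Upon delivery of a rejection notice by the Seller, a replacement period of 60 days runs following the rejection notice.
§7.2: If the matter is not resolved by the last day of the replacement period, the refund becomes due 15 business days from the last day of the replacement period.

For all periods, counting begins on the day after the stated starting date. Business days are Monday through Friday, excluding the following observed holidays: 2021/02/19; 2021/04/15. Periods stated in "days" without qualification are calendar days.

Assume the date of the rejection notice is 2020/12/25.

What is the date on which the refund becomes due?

2021/03/16

Adding 60 calendar days to 2020/12/25 gives 2021/02/23, which is the last day of the replacement period.
The date on which the refund becomes due: counting 15 business days from Tuesday, 2021/02/23 (Feb 24, Feb 25, Feb 26, Mar 1, …, Mar 12, Mar 15, Mar 16, skipping weekends) reaches Tuesday, 2021/03/16.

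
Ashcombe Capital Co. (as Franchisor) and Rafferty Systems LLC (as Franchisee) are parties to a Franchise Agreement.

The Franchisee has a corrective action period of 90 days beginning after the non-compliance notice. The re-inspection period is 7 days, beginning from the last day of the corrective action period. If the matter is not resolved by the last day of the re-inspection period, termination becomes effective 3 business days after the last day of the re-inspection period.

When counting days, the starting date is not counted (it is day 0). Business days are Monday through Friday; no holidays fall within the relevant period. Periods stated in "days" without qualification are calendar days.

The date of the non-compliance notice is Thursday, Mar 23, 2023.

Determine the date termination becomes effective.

Jul 3, 2023

Adding 90 calendar days to Mar 23, 2023 gives Jun 21, 2023, which is the last day of the corrective action period.
Adding 7 calendar days to Jun 21, 2023 gives Jun 28, 2023, which is the last day of the re-inspection period.
The date termination becomes effective: 3 business days after Wednesday, Jun 28, 2023, skipping weekends — Jun 29, Jun 30, Jul 3 — lands on Monday, Jul 3, 2023.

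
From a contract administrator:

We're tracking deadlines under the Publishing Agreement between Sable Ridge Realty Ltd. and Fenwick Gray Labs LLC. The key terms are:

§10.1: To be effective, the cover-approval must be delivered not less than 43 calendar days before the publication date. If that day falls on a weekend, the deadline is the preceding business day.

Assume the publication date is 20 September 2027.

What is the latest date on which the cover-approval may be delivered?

20 September 2027 minus 43 days is 8 August 2027. That is a Sunday, so the deadline moves back to Friday, 6 August 2027.

6 August 2027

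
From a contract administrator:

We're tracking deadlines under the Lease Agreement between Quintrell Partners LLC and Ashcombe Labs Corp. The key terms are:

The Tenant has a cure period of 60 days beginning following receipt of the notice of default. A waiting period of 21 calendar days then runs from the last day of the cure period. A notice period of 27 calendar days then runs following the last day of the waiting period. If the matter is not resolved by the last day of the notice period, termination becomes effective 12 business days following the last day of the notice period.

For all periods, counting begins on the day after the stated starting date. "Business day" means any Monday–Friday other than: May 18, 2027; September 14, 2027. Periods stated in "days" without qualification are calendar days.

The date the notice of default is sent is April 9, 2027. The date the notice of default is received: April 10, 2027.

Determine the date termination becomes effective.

Adding 60 calendar days to April 10, 2027 gives June 9, 2027, which is the last day of the cure period.
Adding 21 calendar days to June 9, 2027 gives June 30, 2027, which is the last day of the waiting period.
The last day of the notice period: June 30, 2027 + 27 days = July 27, 2027.
From Tuesday, July 27, 2027, 12 business days (Jul 28, Jul 29, Jul 30, Aug 2, …, Aug 10, Aug 11, Aug 12, skipping weekends) brings us to Thursday, August 12, 2027, which is the date termination becomes effective.

August 12, 2027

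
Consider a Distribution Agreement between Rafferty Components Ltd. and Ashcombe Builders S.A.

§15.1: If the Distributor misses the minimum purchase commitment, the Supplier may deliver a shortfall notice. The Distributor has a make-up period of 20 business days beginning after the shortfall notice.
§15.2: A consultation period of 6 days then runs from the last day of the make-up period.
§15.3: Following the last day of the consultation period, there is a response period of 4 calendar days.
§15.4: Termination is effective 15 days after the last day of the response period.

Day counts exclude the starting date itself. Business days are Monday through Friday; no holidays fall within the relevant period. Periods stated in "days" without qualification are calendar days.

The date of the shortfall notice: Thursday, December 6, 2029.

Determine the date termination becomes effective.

January 28, 2030

From Thursday, December 6, 2029, 20 business days (Dec 7, Dec 10, Dec 11, Dec 12, …, Jan 1, Jan 2, Jan 3, skipping weekends) brings us to Thursday, January 3, 2030, which is the last day of the make-up period.
Adding 6 calendar days to January 3, 2030 gives January 9, 2030, which is the last day of the consultation period.
The last day of the response period: January 9, 2030 + 4 days = January 13, 2030.
The date termination becomes effective: January 13, 2030 + 15 days = January 28, 2030.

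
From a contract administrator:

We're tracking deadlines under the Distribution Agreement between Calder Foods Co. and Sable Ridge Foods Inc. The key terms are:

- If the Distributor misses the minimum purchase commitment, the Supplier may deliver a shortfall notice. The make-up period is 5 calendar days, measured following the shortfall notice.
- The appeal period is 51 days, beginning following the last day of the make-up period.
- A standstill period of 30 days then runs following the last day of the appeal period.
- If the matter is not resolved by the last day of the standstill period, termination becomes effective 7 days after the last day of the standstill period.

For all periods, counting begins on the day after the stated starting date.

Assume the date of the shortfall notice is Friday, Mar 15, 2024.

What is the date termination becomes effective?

The last day of the make-up period: 5 calendar days after Mar 15, 2024 is Mar 20, 2024.
The last day of the appeal period: Mar 20, 2024 + 51 days = May 10, 2024.
The last day of the standstill period: May 10, 2024 + 30 days = Jun 9, 2024.
The date termination becomes effective: 7 calendar days after Jun 9, 2024 is Jun 16, 2024.

Jun 16, 2024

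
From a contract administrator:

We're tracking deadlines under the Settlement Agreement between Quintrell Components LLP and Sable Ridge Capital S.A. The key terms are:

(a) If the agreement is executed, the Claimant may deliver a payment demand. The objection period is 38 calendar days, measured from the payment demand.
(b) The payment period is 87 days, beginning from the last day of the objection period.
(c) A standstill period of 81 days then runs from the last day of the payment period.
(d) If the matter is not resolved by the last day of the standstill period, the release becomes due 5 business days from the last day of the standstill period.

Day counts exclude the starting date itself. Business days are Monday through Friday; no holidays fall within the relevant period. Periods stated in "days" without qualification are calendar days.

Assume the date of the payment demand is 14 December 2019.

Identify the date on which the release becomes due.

14 July 2020

The last day of the objection period: 38 calendar days after 14 December 2019 is 21 January 2020.
The last day of the payment period: 87 calendar days after 21 January 2020 is 17 April 2020.
The last day of the standstill period: 17 April 2020 + 81 days = 7 July 2020.
The date on which the release becomes due: 5 business days after Tuesday, 7 July 2020, skipping weekends — Jul 8, Jul 9, Jul 10, Jul 13, Jul 14 — lands on Tuesday, 14 July 2020.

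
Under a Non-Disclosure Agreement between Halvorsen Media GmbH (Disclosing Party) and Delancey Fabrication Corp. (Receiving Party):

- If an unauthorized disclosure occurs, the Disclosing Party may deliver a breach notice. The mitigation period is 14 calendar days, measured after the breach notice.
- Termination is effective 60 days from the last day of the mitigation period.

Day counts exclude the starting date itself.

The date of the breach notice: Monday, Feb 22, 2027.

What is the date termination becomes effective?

May 7, 2027

The last day of the mitigation period: Feb 22, 2027 + 14 days = Mar 8, 2027.
The date termination becomes effective: 60 calendar days after Mar 8, 2027 is May 7, 2027.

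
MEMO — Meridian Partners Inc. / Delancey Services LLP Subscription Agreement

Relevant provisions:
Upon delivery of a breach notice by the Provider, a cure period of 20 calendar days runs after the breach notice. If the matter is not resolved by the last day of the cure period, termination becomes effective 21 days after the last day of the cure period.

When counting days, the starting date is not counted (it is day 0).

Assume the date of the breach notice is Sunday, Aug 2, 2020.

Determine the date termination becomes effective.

Adding 20 calendar days to Aug 2, 2020 gives Aug 22, 2020, which is the last day of the cure period.
Adding 21 calendar days to Aug 22, 2020 gives Sep 12, 2020, which is the date termination becomes effective.

Sep 12, 2020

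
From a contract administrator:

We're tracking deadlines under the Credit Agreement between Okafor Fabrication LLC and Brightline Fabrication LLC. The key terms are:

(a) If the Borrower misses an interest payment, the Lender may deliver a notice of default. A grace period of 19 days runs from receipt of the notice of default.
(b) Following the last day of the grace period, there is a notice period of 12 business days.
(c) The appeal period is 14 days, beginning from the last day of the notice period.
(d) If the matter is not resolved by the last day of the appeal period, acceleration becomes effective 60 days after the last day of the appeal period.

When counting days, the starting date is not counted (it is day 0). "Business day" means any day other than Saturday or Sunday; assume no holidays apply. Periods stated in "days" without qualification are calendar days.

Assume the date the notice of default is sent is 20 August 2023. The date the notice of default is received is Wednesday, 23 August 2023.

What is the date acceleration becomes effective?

The last day of the grace period: 19 calendar days after 23 August 2023 is 11 September 2023.
The last day of the notice period: 12 business days after Monday, 11 September 2023, skipping weekends — Sep 12, Sep 13, Sep 14, Sep 15, …, Sep 25, Sep 26, Sep 27 — lands on Wednesday, 27 September 2023.
The last day of the appeal period: 14 calendar days after 27 September 2023 is 11 October 2023.
The date acceleration becomes effective: 11 October 2023 + 60 days = 10 December 2023.

10 December 2023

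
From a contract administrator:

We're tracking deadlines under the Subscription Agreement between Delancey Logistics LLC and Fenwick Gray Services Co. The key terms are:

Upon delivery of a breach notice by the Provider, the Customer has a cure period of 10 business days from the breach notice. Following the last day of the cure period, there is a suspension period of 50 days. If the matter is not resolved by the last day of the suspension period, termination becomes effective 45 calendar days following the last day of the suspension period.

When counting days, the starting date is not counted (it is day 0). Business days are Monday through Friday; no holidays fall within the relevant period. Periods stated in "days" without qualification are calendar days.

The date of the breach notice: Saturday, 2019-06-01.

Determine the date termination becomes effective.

2019-09-17

The last day of the cure period: 10 business days after Saturday, 2019-06-01, skipping weekends — Jun 3, Jun 4, Jun 5, Jun 6, Jun 7, Jun 10, Jun 11, Jun 12, Jun 13, Jun 14 — lands on Friday, 2019-06-14.
The last day of the suspension period: 2019-06-14 + 50 days = 2019-08-03.
The date termination becomes effective: 2019-08-03 + 45 days = 2019-09-17.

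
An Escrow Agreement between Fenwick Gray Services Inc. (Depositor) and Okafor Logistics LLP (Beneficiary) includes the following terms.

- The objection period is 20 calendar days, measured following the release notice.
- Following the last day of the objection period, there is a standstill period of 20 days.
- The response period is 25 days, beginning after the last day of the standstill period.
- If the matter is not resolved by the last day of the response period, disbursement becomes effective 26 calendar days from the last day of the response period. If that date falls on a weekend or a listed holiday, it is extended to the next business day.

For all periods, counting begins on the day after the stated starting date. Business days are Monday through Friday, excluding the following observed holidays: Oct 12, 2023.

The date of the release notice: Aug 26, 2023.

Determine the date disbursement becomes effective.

Nov 27, 2023

The last day of the objection period: Aug 26, 2023 + 20 days = Sep 15, 2023.
Adding 20 calendar days to Sep 15, 2023 gives Oct 5, 2023, which is the last day of the standstill period.
The last day of the response period: 25 calendar days after Oct 5, 2023 is Oct 30, 2023.
Adding 26 calendar days to Oct 30, 2023 gives Nov 25, 2023, which is the date disbursement becomes effective. That falls on a Saturday, so it rolls to the next business day, Monday, Nov 27, 2023.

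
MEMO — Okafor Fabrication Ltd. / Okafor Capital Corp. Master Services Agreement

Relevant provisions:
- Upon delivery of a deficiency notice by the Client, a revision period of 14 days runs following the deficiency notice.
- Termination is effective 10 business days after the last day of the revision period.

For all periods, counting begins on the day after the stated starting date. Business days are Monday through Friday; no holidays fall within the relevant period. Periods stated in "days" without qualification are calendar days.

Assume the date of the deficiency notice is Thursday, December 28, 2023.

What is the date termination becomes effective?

The last day of the revision period: December 28, 2023 + 14 days = January 11, 2024.
From Thursday, January 11, 2024, 10 business days (Jan 12, Jan 15, Jan 16, Jan 17, Jan 18, Jan 19, Jan 22, Jan 23, Jan 24, Jan 25, skipping weekends) brings us to Thursday, January 25, 2024, which is the date termination becomes effective.

January 25, 2024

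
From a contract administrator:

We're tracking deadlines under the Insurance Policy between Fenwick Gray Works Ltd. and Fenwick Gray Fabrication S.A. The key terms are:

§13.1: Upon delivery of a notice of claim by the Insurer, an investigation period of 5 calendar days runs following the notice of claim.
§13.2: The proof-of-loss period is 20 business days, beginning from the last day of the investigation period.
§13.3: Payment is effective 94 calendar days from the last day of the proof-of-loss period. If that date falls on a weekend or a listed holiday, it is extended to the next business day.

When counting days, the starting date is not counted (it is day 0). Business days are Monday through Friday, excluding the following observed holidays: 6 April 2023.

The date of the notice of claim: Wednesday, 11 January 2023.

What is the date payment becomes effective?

The last day of the investigation period: 5 calendar days after 11 January 2023 is 16 January 2023.
The last day of the proof-of-loss period: 20 business days after Monday, 16 January 2023, skipping weekends — Jan 17, Jan 18, Jan 19, Jan 20, …, Feb 9, Feb 10, Feb 13 — lands on Monday, 13 February 2023.
The date payment becomes effective: 94 calendar days after 13 February 2023 is 18 May 2023. 18 May 2023 is a Thursday and is not a listed holiday, so no roll-forward applies.

18 May 2023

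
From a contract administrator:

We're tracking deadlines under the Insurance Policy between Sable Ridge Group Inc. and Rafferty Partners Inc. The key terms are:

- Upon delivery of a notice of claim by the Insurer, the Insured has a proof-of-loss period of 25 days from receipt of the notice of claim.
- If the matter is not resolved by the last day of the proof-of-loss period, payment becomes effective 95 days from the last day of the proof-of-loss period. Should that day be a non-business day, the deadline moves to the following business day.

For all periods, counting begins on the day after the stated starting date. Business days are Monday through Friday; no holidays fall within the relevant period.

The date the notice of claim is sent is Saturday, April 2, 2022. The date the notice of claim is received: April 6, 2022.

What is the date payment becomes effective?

August 4, 2022

The last day of the proof-of-loss period: 25 calendar days after April 6, 2022 is May 1, 2022.
The date payment becomes effective: May 1, 2022 + 95 days = August 4, 2022. August 4, 2022 is a Thursday, so no roll-forward applies.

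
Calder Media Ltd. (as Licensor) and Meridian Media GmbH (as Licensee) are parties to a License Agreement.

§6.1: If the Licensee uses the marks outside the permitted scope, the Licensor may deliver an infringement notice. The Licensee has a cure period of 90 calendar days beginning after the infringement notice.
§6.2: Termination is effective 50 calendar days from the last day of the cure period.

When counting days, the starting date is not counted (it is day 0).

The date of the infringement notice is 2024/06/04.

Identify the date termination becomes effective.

Adding 90 calendar days to 2024/06/04 gives 2024/09/02, which is the last day of the cure period.
The date termination becomes effective: 2024/09/02 + 50 days = 2024/10/22.

2024/10/22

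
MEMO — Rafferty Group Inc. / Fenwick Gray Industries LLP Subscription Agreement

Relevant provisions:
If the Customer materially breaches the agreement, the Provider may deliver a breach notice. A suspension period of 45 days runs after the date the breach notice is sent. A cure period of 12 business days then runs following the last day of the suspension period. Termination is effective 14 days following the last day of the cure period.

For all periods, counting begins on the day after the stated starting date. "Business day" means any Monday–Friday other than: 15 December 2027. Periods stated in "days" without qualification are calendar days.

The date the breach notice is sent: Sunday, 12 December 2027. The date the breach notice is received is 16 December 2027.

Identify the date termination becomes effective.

25 February 2028

Adding 45 calendar days to 12 December 2027 gives 26 January 2028, which is the last day of the suspension period.
The last day of the cure period: counting 12 business days from Wednesday, 26 January 2028 (Jan 27, Jan 28, Jan 31, Feb 1, …, Feb 9, Feb 10, Feb 11, skipping weekends) reaches Friday, 11 February 2028.
Adding 14 calendar days to 11 February 2028 gives 25 February 2028, which is the date termination becomes effective.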